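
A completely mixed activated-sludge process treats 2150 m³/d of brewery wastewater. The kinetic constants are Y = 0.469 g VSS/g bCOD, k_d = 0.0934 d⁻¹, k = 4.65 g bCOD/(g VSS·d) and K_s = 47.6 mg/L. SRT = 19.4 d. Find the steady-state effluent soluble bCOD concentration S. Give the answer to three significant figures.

Effluent substrate depends only on kinetics and SRT: S = K_s(1 + k_d θ_c) / [θ_c(Yk − k_d) − 1] = 47.6 × (1 + 0.0934 × 19.4) / [19.4 × (0.469 × 4.65 − 0.0934) − 1] = 133.8 / 39.50 = 3.389 mg/L.

S ≈ 3.39 mg/L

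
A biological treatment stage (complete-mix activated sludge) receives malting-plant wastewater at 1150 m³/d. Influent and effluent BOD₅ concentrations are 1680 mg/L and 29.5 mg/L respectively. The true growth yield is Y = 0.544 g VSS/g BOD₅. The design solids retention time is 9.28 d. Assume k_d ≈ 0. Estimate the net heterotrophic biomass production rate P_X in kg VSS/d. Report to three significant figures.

Since k_d ≈ 0, Y_obs = Y = 0.544 g VSS/g BOD₅.
Q·(S₀ − S) = 1150 × (1680 − 29.5) × 10⁻³ = 1898 kg/d removed.
P_X = Y_obs · Q(S₀ − S) = 0.5440 × 1898 = 1033 kg VSS/d.

P_X ≈ 1030 kg VSS/d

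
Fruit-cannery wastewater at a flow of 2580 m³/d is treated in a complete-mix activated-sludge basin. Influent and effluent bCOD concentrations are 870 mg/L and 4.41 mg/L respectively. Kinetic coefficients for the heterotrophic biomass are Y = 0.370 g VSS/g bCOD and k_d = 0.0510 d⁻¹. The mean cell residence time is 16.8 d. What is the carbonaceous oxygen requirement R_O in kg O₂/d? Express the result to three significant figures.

The observed yield is Y_obs = Y/(1 + k_d·θ_c) = 0.370 / (1 + 0.0510 × 16.8) = 0.370 / 1.857 = 0.1993 g VSS per g bCOD removed.
ΔS = 870 − 4.41 = 865.6 mg/L, so the substrate removal rate is 2580 × 865.6/1000 = 2233 kg bCOD/d.
Net sludge production P_X = 0.1993 × 2233 = 445.0 kg VSS/d.
Carbonaceous O₂ demand = substrate oxidised − cell-mass equivalent = 2233 − 1.42 × 445.0 = 1601 kg O₂/d.

R_O ≈ 1600 kg O₂/d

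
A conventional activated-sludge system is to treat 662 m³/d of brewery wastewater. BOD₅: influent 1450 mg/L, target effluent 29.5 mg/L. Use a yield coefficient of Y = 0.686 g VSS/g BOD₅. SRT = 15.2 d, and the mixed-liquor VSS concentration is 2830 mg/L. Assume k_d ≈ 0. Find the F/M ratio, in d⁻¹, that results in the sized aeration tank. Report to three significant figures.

V·X = Y·Q·ΔS·θ_c gives V = 0.686 × 662 × (1450 − 29.5) × 15.2 / 2830 = 3465 m³.
Food-to-microorganism ratio F/M = Q S₀ / (V X) = 662 × 1450 / (3465 × 2830) = 0.09789 d⁻¹.

F/M ≈ 0.0979 d⁻¹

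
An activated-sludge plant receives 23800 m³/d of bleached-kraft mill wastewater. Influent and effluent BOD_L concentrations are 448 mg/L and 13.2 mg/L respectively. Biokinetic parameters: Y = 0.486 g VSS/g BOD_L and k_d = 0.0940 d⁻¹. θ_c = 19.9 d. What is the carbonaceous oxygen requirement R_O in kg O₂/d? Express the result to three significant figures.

Correct the yield for decay: Y_obs = Y/(1 + k_d θ_c) = 0.486 / (1 + 0.0940 × 19.9) = 0.486 / 2.871 = 0.1693.
ΔS = 448 − 13.2 = 434.8 mg/L, so the substrate removal rate is 23800 × 434.8/1000 = 10348 kg BOD_L/d.
P_X = Y_obs·Q·(S₀ − S) = 0.1693 × 10348 = 1752 kg VSS/d.
R_O = Q·ΔS − 1.42 P_X = 10348 − 2488 = 7860 kg O₂/d.

R_O ≈ 7860 kg O₂/d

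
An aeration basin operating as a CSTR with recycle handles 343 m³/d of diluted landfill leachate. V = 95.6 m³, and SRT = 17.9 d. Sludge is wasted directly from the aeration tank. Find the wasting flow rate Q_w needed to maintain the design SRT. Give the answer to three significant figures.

For wasting at MLVSS concentration, Q_w = V/θ_c = 95.60/17.9 = 5.341 m³/d.

Q_w ≈ 5.34 m³/d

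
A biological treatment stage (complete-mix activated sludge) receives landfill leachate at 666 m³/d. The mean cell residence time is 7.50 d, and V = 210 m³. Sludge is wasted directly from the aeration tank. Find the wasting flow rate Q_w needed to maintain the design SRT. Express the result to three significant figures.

Q_w ≈ 28.0 m³/d

For wasting at MLVSS concentration, Q_w = V/θ_c = 210.0/7.50 = 28.00 m³/d.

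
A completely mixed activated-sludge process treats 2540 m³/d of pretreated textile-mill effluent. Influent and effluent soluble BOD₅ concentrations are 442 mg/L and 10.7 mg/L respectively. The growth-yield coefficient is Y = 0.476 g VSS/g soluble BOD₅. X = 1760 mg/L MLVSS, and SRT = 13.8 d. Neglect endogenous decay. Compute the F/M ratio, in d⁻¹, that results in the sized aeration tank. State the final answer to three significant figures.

F/M ≈ 0.156 d⁻¹

With k_d = 0 the design equation reduces to V = Y Q (S₀−S) θ_c / X = 0.476 × 2540 × (442 − 10.7) × 13.8 / 1760 = 4089 m³.
Food-to-microorganism ratio F/M = Q S₀ / (V X) = 2540 × 442 / (4089 × 1760) = 0.1560 d⁻¹.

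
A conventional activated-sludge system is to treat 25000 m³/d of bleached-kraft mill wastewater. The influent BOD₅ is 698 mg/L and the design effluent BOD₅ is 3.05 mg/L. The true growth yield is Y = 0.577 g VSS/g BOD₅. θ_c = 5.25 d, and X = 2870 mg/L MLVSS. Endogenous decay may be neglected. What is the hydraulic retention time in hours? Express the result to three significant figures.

With k_d = 0 the design equation reduces to V = Y Q (S₀−S) θ_c / X = 0.577 × 25000 × (698 − 3.05) × 5.25 / 2870 = 18338 m³.
HRT = V/Q = 18338 m³ / 25000 m³·d⁻¹ = 0.7335 d × 24 = 17.60 h.

τ ≈ 17.6 h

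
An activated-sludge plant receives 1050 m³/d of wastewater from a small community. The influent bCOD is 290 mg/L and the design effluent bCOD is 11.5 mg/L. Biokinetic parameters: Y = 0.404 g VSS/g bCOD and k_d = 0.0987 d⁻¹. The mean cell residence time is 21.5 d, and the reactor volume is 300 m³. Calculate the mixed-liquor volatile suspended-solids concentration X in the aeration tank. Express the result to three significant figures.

Solving the biomass balance for X: X = Y Q (S₀−S) θ_c / [V (1+k_d θ_c)] = 0.404 × 1050 × (290 − 11.5) × 21.5 / [300 × (1 + 0.0987 × 21.5)] = 2712 mg/L.

X ≈ 2710 mg/L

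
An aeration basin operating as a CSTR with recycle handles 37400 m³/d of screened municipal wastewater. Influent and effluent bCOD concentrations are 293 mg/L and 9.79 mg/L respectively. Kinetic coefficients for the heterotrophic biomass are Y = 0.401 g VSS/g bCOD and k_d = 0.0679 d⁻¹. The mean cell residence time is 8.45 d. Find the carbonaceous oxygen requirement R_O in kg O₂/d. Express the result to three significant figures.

Y_obs = Y / (1 + k_d θ_c) = 0.401 / (1 + 0.0679 × 8.45) = 0.401 / 1.574 = 0.2548.
Substrate removed = Q·(S₀ − S) = 37400 m³/d × (293 − 9.79) g/m³ = 1.06×10^7 g/d = 10592 kg/d.
P_X = Y_obs·Q·(S₀ − S) = 0.2548 × 10592 = 2699 kg VSS/d.
Carbonaceous O₂ demand = substrate oxidised − cell-mass equivalent = 10592 − 1.42 × 2699 = 6760 kg O₂/d.

R_O ≈ 6760 kg O₂/d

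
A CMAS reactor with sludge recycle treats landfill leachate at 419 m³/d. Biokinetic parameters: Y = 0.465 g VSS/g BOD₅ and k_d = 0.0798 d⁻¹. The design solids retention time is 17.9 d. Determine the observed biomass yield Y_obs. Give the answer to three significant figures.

Y_obs ≈ 0.191 g VSS/g BOD₅

Observed yield with endogenous decay: Y_obs = Y / (1 + k_d·θ_c) = 0.465 / (1 + 0.0798 × 17.9) = 0.465 / 2.428 = 0.1915 g VSS/g BOD₅.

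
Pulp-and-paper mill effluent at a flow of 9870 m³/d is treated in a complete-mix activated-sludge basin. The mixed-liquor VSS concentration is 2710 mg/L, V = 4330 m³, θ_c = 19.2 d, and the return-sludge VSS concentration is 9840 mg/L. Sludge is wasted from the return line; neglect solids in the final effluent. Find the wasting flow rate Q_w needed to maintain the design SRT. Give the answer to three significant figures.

Q_w ≈ 62.1 m³/d

Wasting from the return line (neglecting effluent solids): Q_w = V·X / (θ_c·X_r) = 4330 × 2710 / (19.2 × 9840) = 62.11 m³/d.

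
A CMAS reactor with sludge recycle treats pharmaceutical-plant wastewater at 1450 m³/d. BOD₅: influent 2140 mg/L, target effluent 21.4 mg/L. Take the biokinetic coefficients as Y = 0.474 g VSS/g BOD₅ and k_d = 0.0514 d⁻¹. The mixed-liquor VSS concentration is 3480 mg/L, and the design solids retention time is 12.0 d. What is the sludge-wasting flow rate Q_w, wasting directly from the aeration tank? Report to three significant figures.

From the SRT design equation V = Y Q (S₀−S) θ_c / [X (1 + k_d θ_c)] = 0.474 × 1450 × (2140 − 21.4) × 12.0 / [3480 × (1 + 0.0514 × 12.0)] = 1.75×10^7 / 5626 = 3106 m³.
With mixed-liquor wasting, θ_c = V/Q_w, so Q_w = V/θ_c = 3106/12.0 = 258.8 m³/d.

Q_w ≈ 259 m³/d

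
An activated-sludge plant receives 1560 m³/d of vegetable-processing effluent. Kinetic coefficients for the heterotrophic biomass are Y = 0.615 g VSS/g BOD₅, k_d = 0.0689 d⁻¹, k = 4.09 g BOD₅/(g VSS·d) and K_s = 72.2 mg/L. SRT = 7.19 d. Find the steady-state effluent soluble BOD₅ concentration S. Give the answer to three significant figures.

For a completely mixed reactor with recycle the Lawrence–McCarty relation gives S = K_s·(1 + k_d·θ_c) / [θ_c·(Y·k − k_d) − 1] = 72.2 × (1 + 0.0689 × 7.19) / [7.19 × (0.615 × 4.09 − 0.0689) − 1] = 108.0 / 16.59 = 6.508 mg/L.

S ≈ 6.51 mg/L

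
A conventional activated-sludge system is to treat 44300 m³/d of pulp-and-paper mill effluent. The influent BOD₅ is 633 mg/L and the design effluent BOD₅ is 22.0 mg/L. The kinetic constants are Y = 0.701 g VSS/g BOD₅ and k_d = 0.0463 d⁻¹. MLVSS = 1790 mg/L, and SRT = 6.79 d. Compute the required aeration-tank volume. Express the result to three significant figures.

From the SRT design equation V = Y Q (S₀−S) θ_c / [X (1 + k_d θ_c)] = 0.701 × 44300 × (633 − 22.0) × 6.79 / [1790 × (1 + 0.0463 × 6.79)] = 1.29×10^8 / 2353 = 54760 m³.

V ≈ 54800 m³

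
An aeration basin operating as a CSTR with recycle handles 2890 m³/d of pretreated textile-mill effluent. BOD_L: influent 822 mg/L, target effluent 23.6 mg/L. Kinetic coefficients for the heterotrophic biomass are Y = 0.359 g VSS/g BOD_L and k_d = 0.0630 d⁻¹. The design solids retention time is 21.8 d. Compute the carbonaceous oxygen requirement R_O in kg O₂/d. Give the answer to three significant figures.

R_O ≈ 1810 kg O₂/d

The observed yield is Y_obs = Y/(1 + k_d·θ_c) = 0.359 / (1 + 0.0630 × 21.8) = 0.359 / 2.373 = 0.1513 g VSS per g BOD_L removed.
ΔS = 822 − 23.6 = 798.4 mg/L, so the substrate removal rate is 2890 × 798.4/1000 = 2307 kg BOD_L/d.
Biomass synthesised: P_X = Y_obs × 2307 = 349.0 kg VSS/d.
R_O = Q·(S₀ − S) − 1.42·P_X = 2307 − 1.42 × 349.0 = 1812 kg O₂/d.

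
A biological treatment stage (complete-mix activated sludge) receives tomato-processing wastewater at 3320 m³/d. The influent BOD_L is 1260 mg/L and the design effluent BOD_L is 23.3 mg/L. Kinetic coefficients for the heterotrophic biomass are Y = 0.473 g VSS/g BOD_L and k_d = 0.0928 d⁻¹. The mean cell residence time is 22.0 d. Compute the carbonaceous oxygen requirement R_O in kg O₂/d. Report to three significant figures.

R_O ≈ 3200 kg O₂/d

Correct the yield for decay: Y_obs = Y/(1 + k_d θ_c) = 0.473 / (1 + 0.0928 × 22.0) = 0.473 / 3.042 = 0.1555.
Q·(S₀ − S) = 3320 × (1260 − 23.3) × 10⁻³ = 4106 kg/d removed.
Biomass synthesised: P_X = Y_obs × 4106 = 638.5 kg VSS/d.
R_O = Q·(S₀ − S) − 1.42·P_X = 4106 − 1.42 × 638.5 = 3199 kg O₂/d.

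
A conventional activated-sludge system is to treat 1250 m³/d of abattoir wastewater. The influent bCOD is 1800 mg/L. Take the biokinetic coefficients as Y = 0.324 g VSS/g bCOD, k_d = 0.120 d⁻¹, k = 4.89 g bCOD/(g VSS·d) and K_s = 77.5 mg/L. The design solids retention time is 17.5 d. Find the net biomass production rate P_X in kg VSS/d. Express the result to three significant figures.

P_X ≈ 234 kg VSS/d

From the Monod/SRT balance for a CMAS, S = K_s·(1+k_d θ_c)/[θ_c·(Y k − k_d) − 1] = 77.5 × (1 + 0.120 × 17.5) / [17.5 × (0.324 × 4.89 − 0.120) − 1] = 240.2 / 24.63 = 9.756 mg/L.
Observed yield with endogenous decay: Y_obs = Y / (1 + k_d·θ_c) = 0.324 / (1 + 0.120 × 17.5) = 0.324 / 3.100 = 0.1045 g VSS/g bCOD.
Substrate removed = Q·(S₀ − S) = 1250 m³/d × (1800 − 9.76) g/m³ = 2.24×10^6 g/d = 2238 kg/d.
Biomass produced: P_X = Y_obs·Q·ΔS = 0.1045 × 2238 ≈ 233.9 kg VSS/d.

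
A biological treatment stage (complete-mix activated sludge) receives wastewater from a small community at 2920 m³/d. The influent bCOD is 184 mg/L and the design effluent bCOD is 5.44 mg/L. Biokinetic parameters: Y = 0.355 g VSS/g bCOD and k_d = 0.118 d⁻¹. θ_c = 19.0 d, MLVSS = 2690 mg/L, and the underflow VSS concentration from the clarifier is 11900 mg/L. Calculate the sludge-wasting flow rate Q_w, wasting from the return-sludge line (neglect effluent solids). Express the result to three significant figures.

Q_w ≈ 4.80 m³/d

Rearranging the biomass balance for a CMAS with decay, V = Y·Q·ΔS·θ_c / [X·(1+k_d θ_c)] = 0.355 × 2920 × (184 − 5.44) × 19.0 / [2690 × (1 + 0.118 × 19.0)] = 3.52×10^6 / 8721 = 403.3 m³.
θ_c = V·X/(Q_w·X_r) when wasting from the recycle, so Q_w = V·X/(θ_c·X_r) = 403.3 × 2690 / (19.0 × 11900) = 4.798 m³/d.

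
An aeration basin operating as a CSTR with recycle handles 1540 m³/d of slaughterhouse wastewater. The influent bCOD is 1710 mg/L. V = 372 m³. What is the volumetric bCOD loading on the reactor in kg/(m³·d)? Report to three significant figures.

L_v = Q S₀ / V = 1540 × 1710 × 10⁻³ / 372.0 = 7.079 kg/(m³·d).

L_v ≈ 7.08 kg bCOD/(m³·d)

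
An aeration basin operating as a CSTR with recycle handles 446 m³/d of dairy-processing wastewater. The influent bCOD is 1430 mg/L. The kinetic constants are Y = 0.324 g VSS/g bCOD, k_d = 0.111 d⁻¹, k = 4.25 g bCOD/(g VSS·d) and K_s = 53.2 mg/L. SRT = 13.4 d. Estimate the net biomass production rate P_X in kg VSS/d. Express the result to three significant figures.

P_X ≈ 82.6 kg VSS/d

Effluent substrate depends only on kinetics and SRT: S = K_s(1 + k_d θ_c) / [θ_c(Yk − k_d) − 1] = 53.2 × (1 + 0.111 × 13.4) / [13.4 × (0.324 × 4.25 − 0.111) − 1] = 132.3 / 15.96 = 8.289 mg/L.
Correct the yield for decay: Y_obs = Y/(1 + k_d θ_c) = 0.324 / (1 + 0.111 × 13.4) = 0.324 / 2.487 = 0.1303.
Mass of bCOD removed per day: Q(S₀ − S) = 446 × 1422 g/m³ = 634.1 kg/d.
P_X = Y_obs · Q(S₀ − S) = 0.1303 × 634.1 = 82.59 kg VSS/d.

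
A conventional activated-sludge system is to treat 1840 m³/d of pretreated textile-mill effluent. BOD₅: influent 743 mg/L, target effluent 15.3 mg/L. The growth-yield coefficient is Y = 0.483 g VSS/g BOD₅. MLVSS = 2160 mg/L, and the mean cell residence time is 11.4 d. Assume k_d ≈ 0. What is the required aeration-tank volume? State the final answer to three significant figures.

V·X = Y·Q·ΔS·θ_c gives V = 0.483 × 1840 × (743 − 15.3) × 11.4 / 2160 = 3413 m³.

V ≈ 3410 m³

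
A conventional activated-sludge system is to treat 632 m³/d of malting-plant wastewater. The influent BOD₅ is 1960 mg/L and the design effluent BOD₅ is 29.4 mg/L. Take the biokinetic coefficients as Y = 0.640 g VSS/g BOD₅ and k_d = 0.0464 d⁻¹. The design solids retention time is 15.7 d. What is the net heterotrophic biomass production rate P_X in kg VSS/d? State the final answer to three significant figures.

Observed yield with endogenous decay: Y_obs = Y / (1 + k_d·θ_c) = 0.640 / (1 + 0.0464 × 15.7) = 0.640 / 1.728 = 0.3703 g VSS/g BOD₅.
ΔS = 1960 − 29.4 = 1931 mg/L, so the substrate removal rate is 632 × 1931/1000 = 1220 kg BOD₅/d.
P_X = Y_obs · Q(S₀ − S) = 0.3703 × 1220 = 451.8 kg VSS/d.

P_X ≈ 452 kg VSS/d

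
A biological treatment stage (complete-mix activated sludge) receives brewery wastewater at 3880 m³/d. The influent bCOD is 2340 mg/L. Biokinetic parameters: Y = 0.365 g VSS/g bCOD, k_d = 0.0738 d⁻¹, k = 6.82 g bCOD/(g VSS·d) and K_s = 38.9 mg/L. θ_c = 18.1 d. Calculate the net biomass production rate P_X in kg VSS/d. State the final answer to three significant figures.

Effluent substrate depends only on kinetics and SRT: S = K_s(1 + k_d θ_c) / [θ_c(Yk − k_d) − 1] = 38.9 × (1 + 0.0738 × 18.1) / [18.1 × (0.365 × 6.82 − 0.0738) − 1] = 90.86 / 42.72 = 2.127 mg/L.
Observed yield with endogenous decay: Y_obs = Y / (1 + k_d·θ_c) = 0.365 / (1 + 0.0738 × 18.1) = 0.365 / 2.336 = 0.1563 g VSS/g bCOD.
Q·(S₀ − S) = 3880 × (2340 − 2.13) × 10⁻³ = 9071 kg/d removed.
Net biomass production P_X = Y_obs × Q·(S₀ − S) = 0.1563 × 9071 = 1417 kg VSS/d.

P_X ≈ 1420 kg VSS/d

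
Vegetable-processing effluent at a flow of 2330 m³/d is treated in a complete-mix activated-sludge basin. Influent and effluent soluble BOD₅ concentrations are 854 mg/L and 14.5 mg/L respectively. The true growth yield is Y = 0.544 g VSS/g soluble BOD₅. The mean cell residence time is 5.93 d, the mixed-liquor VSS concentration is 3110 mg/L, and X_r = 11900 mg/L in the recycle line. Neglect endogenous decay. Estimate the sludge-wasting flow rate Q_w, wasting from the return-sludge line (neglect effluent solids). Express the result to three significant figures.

V·X = Y·Q·ΔS·θ_c gives V = 0.544 × 2330 × (854 − 14.5) × 5.93 / 3110 = 2029 m³.
Q_w = (V·X)/(θ_c X_r) = 2029 × 3110 / (5.93 × 11900) = 89.42 m³/d.

Q_w ≈ 89.4 m³/d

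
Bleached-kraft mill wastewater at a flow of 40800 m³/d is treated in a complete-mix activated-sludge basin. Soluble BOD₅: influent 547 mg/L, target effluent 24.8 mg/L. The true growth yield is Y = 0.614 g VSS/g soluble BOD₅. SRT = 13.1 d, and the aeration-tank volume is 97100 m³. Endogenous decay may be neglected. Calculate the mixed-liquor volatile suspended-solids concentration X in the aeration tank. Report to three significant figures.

Without decay, X = Y Q (S₀−S) θ_c / V = 0.614 × 40800 × (547 − 24.8) × 13.1 / 97100 = 1765 mg/L.

X ≈ 1760 mg/L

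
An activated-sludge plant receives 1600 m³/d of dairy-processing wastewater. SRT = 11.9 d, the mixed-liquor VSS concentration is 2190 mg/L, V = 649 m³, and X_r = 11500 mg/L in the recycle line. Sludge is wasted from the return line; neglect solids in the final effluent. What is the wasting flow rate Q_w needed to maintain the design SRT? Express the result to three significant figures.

Q_w = (V·X)/(θ_c X_r) = 649.0 × 2190 / (11.9 × 11500) = 10.39 m³/d.

Q_w ≈ 10.4 m³/d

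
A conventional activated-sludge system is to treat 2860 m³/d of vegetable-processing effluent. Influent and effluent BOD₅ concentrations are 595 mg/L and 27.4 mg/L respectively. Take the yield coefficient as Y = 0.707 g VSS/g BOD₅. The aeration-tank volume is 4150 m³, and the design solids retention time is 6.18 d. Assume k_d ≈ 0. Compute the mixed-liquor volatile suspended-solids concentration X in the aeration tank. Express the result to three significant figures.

Without decay, X = Y Q (S₀−S) θ_c / V = 0.707 × 2860 × (595 − 27.4) × 6.18 / 4150 = 1709 mg/L.

X ≈ 1710 mg/L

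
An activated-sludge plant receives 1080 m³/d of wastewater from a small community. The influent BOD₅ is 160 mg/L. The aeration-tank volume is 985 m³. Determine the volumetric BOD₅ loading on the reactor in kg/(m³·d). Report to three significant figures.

Applied BOD₅ load per unit volume = Q·S₀/V = (1080 × 160/1000)/985.0 = 0.1754 kg BOD₅·m⁻³·d⁻¹.

L_v ≈ 0.175 kg BOD₅/(m³·d)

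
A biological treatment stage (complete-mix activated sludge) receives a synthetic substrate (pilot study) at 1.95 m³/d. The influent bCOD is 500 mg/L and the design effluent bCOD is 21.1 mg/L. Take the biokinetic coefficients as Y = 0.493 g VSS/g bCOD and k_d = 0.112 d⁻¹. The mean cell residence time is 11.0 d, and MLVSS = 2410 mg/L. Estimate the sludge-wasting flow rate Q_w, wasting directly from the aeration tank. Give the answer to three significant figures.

Steady-state biomass mass balance: V·X·(1 + k_d·θ_c) = Y·Q·(S₀ − S)·θ_c, so V = 0.493 × 1.95 × (500 − 21.1) × 11.0 / [2410 × (1 + 0.112 × 11.0)] = 5.06×10^3 / 5379 = 0.9415 m³.
With mixed-liquor wasting, θ_c = V/Q_w, so Q_w = V/θ_c = 0.9415/11.0 = 0.08559 m³/d.

Q_w ≈ 0.0856 m³/d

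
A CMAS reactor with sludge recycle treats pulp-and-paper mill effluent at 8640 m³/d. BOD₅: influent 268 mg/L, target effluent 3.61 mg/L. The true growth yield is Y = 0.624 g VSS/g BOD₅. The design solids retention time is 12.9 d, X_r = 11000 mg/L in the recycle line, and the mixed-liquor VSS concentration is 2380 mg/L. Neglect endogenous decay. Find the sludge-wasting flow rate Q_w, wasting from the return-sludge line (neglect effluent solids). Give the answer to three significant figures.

Biomass mass balance (decay neglected): V·X = Y·Q·(S₀ − S)·θ_c, so V = 0.624 × 8640 × (268 − 3.61) × 12.9 / 2380 = 7726 m³.
θ_c = V·X/(Q_w·X_r) when wasting from the recycle, so Q_w = V·X/(θ_c·X_r) = 7726 × 2380 / (12.9 × 11000) = 129.6 m³/d.

Q_w ≈ 130 m³/d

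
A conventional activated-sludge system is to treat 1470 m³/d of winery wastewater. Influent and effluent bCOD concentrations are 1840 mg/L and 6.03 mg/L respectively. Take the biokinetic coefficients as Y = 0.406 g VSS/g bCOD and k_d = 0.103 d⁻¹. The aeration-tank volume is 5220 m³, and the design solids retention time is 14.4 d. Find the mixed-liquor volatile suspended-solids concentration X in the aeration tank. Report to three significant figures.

From V·X·(1 + k_d·θ_c) = Y·Q·(S₀ − S)·θ_c: X = 0.406 × 1470 × (1840 − 6.03) × 14.4 / [5220 × (1 + 0.103 × 14.4)] = 1216 mg/L.

X ≈ 1220 mg/L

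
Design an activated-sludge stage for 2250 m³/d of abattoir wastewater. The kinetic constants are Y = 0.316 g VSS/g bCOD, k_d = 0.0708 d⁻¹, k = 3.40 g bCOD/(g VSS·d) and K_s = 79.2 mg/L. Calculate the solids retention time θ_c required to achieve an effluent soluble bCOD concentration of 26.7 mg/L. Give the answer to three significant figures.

Specific growth rate at S = 26.7 mg/L: μ = YkS/(K_s+S) = 0.316·3.40·26.7/(79.2+26.7) = 0.2709 d⁻¹.
θ_c = 1/(μ − k_d) = 1/(0.2709 − 0.0708) = 1/0.2001 = 4.998 d.

θ_c ≈ 5.00 d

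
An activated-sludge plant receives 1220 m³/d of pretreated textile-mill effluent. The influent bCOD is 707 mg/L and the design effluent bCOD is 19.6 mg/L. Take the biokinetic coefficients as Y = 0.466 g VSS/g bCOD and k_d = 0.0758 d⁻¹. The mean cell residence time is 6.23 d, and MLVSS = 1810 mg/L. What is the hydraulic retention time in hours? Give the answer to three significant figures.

From the SRT design equation V = Y Q (S₀−S) θ_c / [X (1 + k_d θ_c)] = 0.466 × 1220 × (707 − 19.6) × 6.23 / [1810 × (1 + 0.0758 × 6.23)] = 2.43×10^6 / 2665 = 913.7 m³.
Hydraulic retention time τ = V/Q = 913.7 / 1220 = 0.7489 d = 17.97 h.

τ ≈ 18.0 h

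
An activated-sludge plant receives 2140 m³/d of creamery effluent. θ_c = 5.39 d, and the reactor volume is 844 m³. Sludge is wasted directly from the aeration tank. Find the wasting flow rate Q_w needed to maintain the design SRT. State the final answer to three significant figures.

Q_w ≈ 157 m³/d

Wasting from the aeration tank: Q_w = V / θ_c = 844.0 / 5.39 = 156.6 m³/d.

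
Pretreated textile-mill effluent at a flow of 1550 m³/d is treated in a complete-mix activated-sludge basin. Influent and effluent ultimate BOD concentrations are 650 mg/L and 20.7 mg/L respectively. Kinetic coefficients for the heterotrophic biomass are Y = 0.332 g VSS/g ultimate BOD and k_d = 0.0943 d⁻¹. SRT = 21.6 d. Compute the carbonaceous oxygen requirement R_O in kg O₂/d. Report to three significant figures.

Y_obs = Y / (1 + k_d θ_c) = 0.332 / (1 + 0.0943 × 21.6) = 0.332 / 3.037 = 0.1093.
Mass of ultimate BOD removed per day: Q(S₀ − S) = 1550 × 629.3 g/m³ = 975.4 kg/d.
Net sludge production P_X = 0.1093 × 975.4 = 106.6 kg VSS/d.
R_O = Q·ΔS − 1.42 P_X = 975.4 − 151.4 = 824.0 kg O₂/d.

R_O ≈ 824 kg O₂/d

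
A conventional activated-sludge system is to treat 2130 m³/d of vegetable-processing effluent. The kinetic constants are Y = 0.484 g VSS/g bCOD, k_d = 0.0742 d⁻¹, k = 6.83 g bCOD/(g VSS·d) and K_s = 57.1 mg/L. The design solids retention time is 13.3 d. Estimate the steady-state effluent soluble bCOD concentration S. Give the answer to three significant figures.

S ≈ 2.70 mg/L

From the Monod/SRT balance for a CMAS, S = K_s·(1+k_d θ_c)/[θ_c·(Y k − k_d) − 1] = 57.1 × (1 + 0.0742 × 13.3) / [13.3 × (0.484 × 6.83 − 0.0742) − 1] = 113.4 / 41.98 = 2.703 mg/L.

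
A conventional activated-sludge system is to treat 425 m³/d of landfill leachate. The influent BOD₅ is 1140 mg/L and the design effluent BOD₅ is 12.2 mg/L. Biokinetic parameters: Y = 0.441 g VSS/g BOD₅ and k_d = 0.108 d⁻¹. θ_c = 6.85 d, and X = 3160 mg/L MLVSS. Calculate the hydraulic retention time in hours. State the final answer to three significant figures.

Rearranging the biomass balance for a CMAS with decay, V = Y·Q·ΔS·θ_c / [X·(1+k_d θ_c)] = 0.441 × 425 × (1140 − 12.2) × 6.85 / [3160 × (1 + 0.108 × 6.85)] = 1.45×10^6 / 5498 = 263.4 m³.
HRT = V/Q = 263.4 m³ / 425 m³·d⁻¹ = 0.6197 d × 24 = 14.87 h.

τ ≈ 14.9 h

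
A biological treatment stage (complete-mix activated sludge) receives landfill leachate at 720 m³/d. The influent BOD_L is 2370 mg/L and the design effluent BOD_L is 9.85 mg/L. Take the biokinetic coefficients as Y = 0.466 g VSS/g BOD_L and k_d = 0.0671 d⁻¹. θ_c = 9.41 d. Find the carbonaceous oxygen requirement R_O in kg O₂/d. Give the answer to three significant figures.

R_O ≈ 1010 kg O₂/d

Correct the yield for decay: Y_obs = Y/(1 + k_d θ_c) = 0.466 / (1 + 0.0671 × 9.41) = 0.466 / 1.631 = 0.2856.
Q·(S₀ − S) = 720 × (2370 − 9.85) × 10⁻³ = 1699 kg/d removed.
P_X = Y_obs·Q·(S₀ − S) = 0.2856 × 1699 = 485.4 kg VSS/d.
R_O = Q·(S₀ − S) − 1.42·P_X = 1699 − 1.42 × 485.4 = 1010 kg O₂/d.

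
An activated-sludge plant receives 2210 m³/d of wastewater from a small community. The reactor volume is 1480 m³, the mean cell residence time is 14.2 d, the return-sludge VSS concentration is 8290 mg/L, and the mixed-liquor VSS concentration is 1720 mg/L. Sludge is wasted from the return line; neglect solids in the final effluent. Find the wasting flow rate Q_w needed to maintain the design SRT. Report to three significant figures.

Q_w = (V·X)/(θ_c X_r) = 1480 × 1720 / (14.2 × 8290) = 21.62 m³/d.

Q_w ≈ 21.6 m³/d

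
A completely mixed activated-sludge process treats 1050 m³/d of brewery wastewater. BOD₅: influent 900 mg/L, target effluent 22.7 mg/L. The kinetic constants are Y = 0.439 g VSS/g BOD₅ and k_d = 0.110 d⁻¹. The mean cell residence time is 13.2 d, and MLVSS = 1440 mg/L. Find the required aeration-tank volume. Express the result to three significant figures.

V ≈ 1510 m³

Rearranging the biomass balance for a CMAS with decay, V = Y·Q·ΔS·θ_c / [X·(1+k_d θ_c)] = 0.439 × 1050 × (900 − 22.7) × 13.2 / [1440 × (1 + 0.110 × 13.2)] = 5.34×10^6 / 3531 = 1512 m³.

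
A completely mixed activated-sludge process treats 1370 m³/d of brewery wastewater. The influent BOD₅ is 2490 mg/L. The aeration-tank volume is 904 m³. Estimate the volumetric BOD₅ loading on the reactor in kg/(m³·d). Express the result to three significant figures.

Applied BOD₅ load per unit volume = Q·S₀/V = (1370 × 2490/1000)/904.0 = 3.774 kg BOD₅·m⁻³·d⁻¹.

L_v ≈ 3.77 kg BOD₅/(m³·d)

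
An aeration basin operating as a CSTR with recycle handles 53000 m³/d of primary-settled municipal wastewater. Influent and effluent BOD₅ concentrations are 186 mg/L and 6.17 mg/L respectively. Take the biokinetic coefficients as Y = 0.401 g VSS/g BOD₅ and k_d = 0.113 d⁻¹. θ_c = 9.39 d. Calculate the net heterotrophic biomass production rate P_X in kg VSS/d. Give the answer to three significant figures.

P_X ≈ 1850 kg VSS/d

Observed yield with endogenous decay: Y_obs = Y / (1 + k_d·θ_c) = 0.401 / (1 + 0.113 × 9.39) = 0.401 / 2.061 = 0.1946 g VSS/g BOD₅.
Substrate removed = Q·(S₀ − S) = 53000 m³/d × (186 − 6.17) g/m³ = 9.53×10^6 g/d = 9531 kg/d.
P_X = Y_obs · Q(S₀ − S) = 0.1946 × 9531 = 1854 kg VSS/d.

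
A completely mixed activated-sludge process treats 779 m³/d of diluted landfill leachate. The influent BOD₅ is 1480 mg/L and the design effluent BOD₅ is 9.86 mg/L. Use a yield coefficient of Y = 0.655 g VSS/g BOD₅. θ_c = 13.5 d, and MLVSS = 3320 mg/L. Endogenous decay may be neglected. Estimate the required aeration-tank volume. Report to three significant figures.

V ≈ 3050 m³

Biomass mass balance (decay neglected): V·X = Y·Q·(S₀ − S)·θ_c, so V = 0.655 × 779 × (1480 − 9.86) × 13.5 / 3320 = 3050 m³.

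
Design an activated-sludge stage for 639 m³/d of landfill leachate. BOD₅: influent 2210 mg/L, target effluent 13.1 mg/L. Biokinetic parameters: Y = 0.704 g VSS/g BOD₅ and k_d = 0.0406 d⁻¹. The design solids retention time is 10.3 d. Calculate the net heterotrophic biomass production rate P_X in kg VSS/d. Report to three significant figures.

Y_obs = Y / (1 + k_d θ_c) = 0.704 / (1 + 0.0406 × 10.3) = 0.704 / 1.418 = 0.4964.
Q·(S₀ − S) = 639 × (2210 − 13.1) × 10⁻³ = 1404 kg/d removed.
Biomass produced: P_X = Y_obs·Q·ΔS = 0.4964 × 1404 ≈ 696.9 kg VSS/d.

P_X ≈ 697 kg VSS/d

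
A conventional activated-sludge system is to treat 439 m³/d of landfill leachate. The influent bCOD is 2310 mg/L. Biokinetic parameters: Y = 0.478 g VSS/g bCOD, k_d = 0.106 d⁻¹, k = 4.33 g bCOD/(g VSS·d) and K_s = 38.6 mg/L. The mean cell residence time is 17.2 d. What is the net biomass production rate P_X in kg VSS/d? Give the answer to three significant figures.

From the Monod/SRT balance for a CMAS, S = K_s·(1+k_d θ_c)/[θ_c·(Y k − k_d) − 1] = 38.6 × (1 + 0.106 × 17.2) / [17.2 × (0.478 × 4.33 − 0.106) − 1] = 109.0 / 32.78 = 3.325 mg/L.
The observed yield is Y_obs = Y/(1 + k_d·θ_c) = 0.478 / (1 + 0.106 × 17.2) = 0.478 / 2.823 = 0.1693 g VSS per g bCOD removed.
Substrate removed = Q·(S₀ − S) = 439 m³/d × (2310 − 3.32) g/m³ = 1.01×10^6 g/d = 1013 kg/d.
Biomass produced: P_X = Y_obs·Q·ΔS = 0.1693 × 1013 ≈ 171.5 kg VSS/d.

P_X ≈ 171 kg VSS/d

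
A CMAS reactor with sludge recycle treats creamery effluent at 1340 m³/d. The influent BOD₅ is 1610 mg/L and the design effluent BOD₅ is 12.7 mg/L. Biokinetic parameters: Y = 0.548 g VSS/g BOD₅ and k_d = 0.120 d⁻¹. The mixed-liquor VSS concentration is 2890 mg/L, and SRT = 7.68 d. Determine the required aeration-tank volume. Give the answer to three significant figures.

V ≈ 1620 m³

Rearranging the biomass balance for a CMAS with decay, V = Y·Q·ΔS·θ_c / [X·(1+k_d θ_c)] = 0.548 × 1340 × (1610 − 12.7) × 7.68 / [2890 × (1 + 0.120 × 7.68)] = 9.01×10^6 / 5553 = 1622 m³.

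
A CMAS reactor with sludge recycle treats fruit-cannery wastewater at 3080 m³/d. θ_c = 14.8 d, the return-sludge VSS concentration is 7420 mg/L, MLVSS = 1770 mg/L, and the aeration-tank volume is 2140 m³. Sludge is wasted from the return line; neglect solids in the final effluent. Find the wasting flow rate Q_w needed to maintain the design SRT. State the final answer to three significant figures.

Q_w = (V·X)/(θ_c X_r) = 2140 × 1770 / (14.8 × 7420) = 34.49 m³/d.

Q_w ≈ 34.5 m³/d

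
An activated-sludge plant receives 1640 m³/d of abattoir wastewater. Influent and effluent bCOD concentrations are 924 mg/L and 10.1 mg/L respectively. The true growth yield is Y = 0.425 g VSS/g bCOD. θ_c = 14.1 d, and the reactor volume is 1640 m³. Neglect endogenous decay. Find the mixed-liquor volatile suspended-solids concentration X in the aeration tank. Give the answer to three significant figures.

X ≈ 5480 mg/L

Without decay, X = Y Q (S₀−S) θ_c / V = 0.425 × 1640 × (924 − 10.1) × 14.1 / 1640 = 5477 mg/L.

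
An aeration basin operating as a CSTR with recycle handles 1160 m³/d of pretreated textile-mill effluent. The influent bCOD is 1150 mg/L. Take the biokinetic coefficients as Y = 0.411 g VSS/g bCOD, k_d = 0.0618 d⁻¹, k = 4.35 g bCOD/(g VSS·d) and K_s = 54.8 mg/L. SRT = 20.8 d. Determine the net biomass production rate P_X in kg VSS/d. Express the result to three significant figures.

P_X ≈ 239 kg VSS/d

From the Monod/SRT balance for a CMAS, S = K_s·(1+k_d θ_c)/[θ_c·(Y k − k_d) − 1] = 54.8 × (1 + 0.0618 × 20.8) / [20.8 × (0.411 × 4.35 − 0.0618) − 1] = 125.2 / 34.90 = 3.588 mg/L.
The observed yield is Y_obs = Y/(1 + k_d·θ_c) = 0.411 / (1 + 0.0618 × 20.8) = 0.411 / 2.285 = 0.1798 g VSS per g bCOD removed.
Mass of bCOD removed per day: Q(S₀ − S) = 1160 × 1146 g/m³ = 1330 kg/d.
P_X = Y_obs · Q(S₀ − S) = 0.1798 × 1330 = 239.1 kg VSS/d.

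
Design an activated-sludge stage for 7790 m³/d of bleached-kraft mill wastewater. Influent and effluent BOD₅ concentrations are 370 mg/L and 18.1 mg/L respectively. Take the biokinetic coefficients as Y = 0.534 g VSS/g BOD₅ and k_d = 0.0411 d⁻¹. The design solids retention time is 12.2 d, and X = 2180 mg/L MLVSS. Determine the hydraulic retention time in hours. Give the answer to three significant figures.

τ ≈ 16.8 h

Rearranging the biomass balance for a CMAS with decay, V = Y·Q·ΔS·θ_c / [X·(1+k_d θ_c)] = 0.534 × 7790 × (370 − 18.1) × 12.2 / [2180 × (1 + 0.0411 × 12.2)] = 1.79×10^7 / 3273 = 5456 m³.
HRT = V/Q = 5456 m³ / 7790 m³·d⁻¹ = 0.7004 d × 24 = 16.81 h.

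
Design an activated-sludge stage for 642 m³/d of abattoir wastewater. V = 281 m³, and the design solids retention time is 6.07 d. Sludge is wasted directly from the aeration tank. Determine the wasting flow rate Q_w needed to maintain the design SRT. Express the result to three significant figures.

With mixed-liquor wasting, θ_c = V/Q_w, so Q_w = V/θ_c = 281.0/6.07 = 46.29 m³/d.

Q_w ≈ 46.3 m³/d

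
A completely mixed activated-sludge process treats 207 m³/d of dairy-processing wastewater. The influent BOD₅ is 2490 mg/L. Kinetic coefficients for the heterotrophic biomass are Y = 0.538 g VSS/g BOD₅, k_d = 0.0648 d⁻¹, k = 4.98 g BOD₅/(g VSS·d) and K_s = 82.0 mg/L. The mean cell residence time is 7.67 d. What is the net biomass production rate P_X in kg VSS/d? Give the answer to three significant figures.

P_X ≈ 185 kg VSS/d

From the Monod/SRT balance for a CMAS, S = K_s·(1+k_d θ_c)/[θ_c·(Y k − k_d) − 1] = 82.0 × (1 + 0.0648 × 7.67) / [7.67 × (0.538 × 4.98 − 0.0648) − 1] = 122.8 / 19.05 = 6.443 mg/L.
Correct the yield for decay: Y_obs = Y/(1 + k_d θ_c) = 0.538 / (1 + 0.0648 × 7.67) = 0.538 / 1.497 = 0.3594.
Mass of BOD₅ removed per day: Q(S₀ − S) = 207 × 2484 g/m³ = 514.1 kg/d.
So the net sludge growth is P_X = 0.3594 × 514.1 = 184.8 kg VSS/d.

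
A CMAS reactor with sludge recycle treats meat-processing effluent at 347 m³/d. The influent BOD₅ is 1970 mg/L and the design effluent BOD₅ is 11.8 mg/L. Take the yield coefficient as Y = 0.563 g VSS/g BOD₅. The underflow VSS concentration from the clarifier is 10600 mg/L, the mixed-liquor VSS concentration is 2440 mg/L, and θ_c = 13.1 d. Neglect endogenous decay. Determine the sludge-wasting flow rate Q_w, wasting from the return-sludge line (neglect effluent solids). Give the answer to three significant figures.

V·X = Y·Q·ΔS·θ_c gives V = 0.563 × 347 × (1970 − 11.8) × 13.1 / 2440 = 2054 m³.
Wasting from the return line (neglecting effluent solids): Q_w = V·X / (θ_c·X_r) = 2054 × 2440 / (13.1 × 10600) = 36.09 m³/d.

Q_w ≈ 36.1 m³/d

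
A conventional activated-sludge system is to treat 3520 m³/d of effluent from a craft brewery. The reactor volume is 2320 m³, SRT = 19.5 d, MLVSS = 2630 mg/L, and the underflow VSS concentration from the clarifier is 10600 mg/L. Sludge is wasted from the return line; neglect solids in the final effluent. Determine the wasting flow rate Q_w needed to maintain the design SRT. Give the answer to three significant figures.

Q_w ≈ 29.5 m³/d

Wasting from the return line (neglecting effluent solids): Q_w = V·X / (θ_c·X_r) = 2320 × 2630 / (19.5 × 10600) = 29.52 m³/d.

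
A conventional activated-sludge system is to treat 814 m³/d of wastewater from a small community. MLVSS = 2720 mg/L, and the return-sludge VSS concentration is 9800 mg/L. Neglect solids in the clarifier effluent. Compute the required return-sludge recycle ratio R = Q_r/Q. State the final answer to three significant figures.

Mass balance around the secondary clarifier (neglecting effluent solids): R = X / (X_r − X) = 2720 / (9800 − 2720) = 0.3842.

R ≈ 0.384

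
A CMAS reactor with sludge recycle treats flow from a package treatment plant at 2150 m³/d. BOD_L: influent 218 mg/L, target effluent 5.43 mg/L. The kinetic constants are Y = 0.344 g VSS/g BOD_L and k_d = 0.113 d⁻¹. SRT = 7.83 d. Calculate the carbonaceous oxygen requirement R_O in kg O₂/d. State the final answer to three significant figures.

Y_obs = Y / (1 + k_d θ_c) = 0.344 / (1 + 0.113 × 7.83) = 0.344 / 1.885 = 0.1825.
Substrate removed = Q·(S₀ − S) = 2150 m³/d × (218 − 5.43) g/m³ = 4.57×10^5 g/d = 457.0 kg/d.
Net sludge production P_X = 0.1825 × 457.0 = 83.41 kg VSS/d.
Carbonaceous O₂ demand = substrate oxidised − cell-mass equivalent = 457.0 − 1.42 × 83.41 = 338.6 kg O₂/d.

R_O ≈ 339 kg O₂/d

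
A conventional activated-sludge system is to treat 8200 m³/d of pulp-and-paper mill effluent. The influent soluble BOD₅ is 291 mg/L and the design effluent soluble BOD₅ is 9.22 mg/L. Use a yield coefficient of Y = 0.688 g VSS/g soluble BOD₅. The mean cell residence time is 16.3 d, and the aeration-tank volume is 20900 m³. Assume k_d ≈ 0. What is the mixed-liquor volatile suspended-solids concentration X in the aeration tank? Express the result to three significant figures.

Without decay, X = Y Q (S₀−S) θ_c / V = 0.688 × 8200 × (291 − 9.22) × 16.3 / 20900 = 1240 mg/L.

X ≈ 1240 mg/L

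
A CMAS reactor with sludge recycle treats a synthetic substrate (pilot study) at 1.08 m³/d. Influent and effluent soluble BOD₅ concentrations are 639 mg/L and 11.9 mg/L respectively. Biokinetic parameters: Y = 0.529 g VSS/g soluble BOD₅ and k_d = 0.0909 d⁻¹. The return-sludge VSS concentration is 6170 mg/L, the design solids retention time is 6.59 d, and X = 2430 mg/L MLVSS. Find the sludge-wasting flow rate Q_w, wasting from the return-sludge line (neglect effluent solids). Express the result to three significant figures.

From the SRT design equation V = Y Q (S₀−S) θ_c / [X (1 + k_d θ_c)] = 0.529 × 1.08 × (639 − 11.9) × 6.59 / [2430 × (1 + 0.0909 × 6.59)] = 2.36×10^3 / 3886 = 0.6076 m³.
Wasting from the return line (neglecting effluent solids): Q_w = V·X / (θ_c·X_r) = 0.6076 × 2430 / (6.59 × 6170) = 0.03631 m³/d.

Q_w ≈ 0.0363 m³/d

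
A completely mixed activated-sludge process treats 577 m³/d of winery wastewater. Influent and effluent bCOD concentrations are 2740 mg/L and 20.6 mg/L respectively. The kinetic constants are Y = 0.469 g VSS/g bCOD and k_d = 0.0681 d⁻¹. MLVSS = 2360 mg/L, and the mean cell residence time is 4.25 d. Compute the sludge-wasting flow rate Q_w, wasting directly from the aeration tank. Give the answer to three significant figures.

Steady-state biomass mass balance: V·X·(1 + k_d·θ_c) = Y·Q·(S₀ − S)·θ_c, so V = 0.469 × 577 × (2740 − 20.6) × 4.25 / [2360 × (1 + 0.0681 × 4.25)] = 3.13×10^6 / 3043 = 1028 m³.
With mixed-liquor wasting, θ_c = V/Q_w, so Q_w = V/θ_c = 1028/4.25 = 241.8 m³/d.

Q_w ≈ 242 m³/d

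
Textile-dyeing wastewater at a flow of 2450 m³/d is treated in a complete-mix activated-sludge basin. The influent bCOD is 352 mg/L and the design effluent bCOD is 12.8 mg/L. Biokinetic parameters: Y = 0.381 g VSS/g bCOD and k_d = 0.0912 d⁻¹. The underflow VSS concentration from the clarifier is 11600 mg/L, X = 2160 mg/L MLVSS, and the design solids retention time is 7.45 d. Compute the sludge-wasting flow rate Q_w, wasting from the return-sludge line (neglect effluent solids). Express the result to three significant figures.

Steady-state biomass mass balance: V·X·(1 + k_d·θ_c) = Y·Q·(S₀ − S)·θ_c, so V = 0.381 × 2450 × (352 − 12.8) × 7.45 / [2160 × (1 + 0.0912 × 7.45)] = 2.36×10^6 / 3628 = 650.3 m³.
Wasting from the return line (neglecting effluent solids): Q_w = V·X / (θ_c·X_r) = 650.3 × 2160 / (7.45 × 11600) = 16.25 m³/d.

Q_w ≈ 16.3 m³/d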